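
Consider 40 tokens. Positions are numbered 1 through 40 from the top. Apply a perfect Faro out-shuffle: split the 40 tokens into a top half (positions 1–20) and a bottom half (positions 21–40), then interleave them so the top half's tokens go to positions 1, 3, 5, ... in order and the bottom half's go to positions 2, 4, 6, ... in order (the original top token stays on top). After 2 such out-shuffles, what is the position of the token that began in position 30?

39

Track the token's position through each out-shuffle:
30 → 20 → 39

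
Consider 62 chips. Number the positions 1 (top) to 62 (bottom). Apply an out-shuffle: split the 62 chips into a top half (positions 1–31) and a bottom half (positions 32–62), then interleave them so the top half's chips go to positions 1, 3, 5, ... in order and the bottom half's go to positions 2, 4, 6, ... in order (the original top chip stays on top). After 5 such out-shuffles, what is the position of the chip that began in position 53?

Track the chip's position through each out-shuffle:
53 → 44 → 26 → 51 → 40 → 18

18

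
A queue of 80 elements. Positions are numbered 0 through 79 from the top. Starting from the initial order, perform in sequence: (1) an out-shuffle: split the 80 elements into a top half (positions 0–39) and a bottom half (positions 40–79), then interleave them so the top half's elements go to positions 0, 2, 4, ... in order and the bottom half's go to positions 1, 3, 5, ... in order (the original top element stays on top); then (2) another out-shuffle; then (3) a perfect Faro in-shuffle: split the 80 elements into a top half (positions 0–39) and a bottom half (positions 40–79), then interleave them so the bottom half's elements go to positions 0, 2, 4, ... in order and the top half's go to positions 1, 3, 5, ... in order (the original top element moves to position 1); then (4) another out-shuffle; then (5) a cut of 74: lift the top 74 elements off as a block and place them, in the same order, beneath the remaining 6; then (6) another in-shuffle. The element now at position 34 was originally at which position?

8

Undo the operations in reverse order, starting from position 34:
  undo op 6 (in-shuffle, from bottom half): 34 ← 57
  undo op 5 (cut 74): 57 ← 51
  undo op 4 (out-shuffle, from bottom half): 51 ← 65
  undo op 3 (in-shuffle, from top half): 65 ← 32
  undo op 2 (out-shuffle, from top half): 32 ← 16
  undo op 1 (out-shuffle, from top half): 16 ← 8
So the element at position 34 came from original position 8.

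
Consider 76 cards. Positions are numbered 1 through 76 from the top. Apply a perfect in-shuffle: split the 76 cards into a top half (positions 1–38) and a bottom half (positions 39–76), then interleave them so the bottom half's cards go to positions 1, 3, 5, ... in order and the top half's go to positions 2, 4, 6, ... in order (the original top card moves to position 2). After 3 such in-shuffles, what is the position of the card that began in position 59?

Track the card's position through each in-shuffle:
59 → 41 → 5 → 10

10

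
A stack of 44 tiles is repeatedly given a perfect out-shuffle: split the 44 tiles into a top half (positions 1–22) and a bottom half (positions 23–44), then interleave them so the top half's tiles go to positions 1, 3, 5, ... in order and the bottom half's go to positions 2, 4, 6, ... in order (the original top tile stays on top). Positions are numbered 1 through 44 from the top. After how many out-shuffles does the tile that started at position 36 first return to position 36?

14

Follow position 36 under repeated out-shuffles:
36 → 28 → 12 → 23 → 2 → 3 → 5 → 9 → 17 → 33 → 22 → 43 → 42 → 40 → 36
It first returns after 14 out-shuffles.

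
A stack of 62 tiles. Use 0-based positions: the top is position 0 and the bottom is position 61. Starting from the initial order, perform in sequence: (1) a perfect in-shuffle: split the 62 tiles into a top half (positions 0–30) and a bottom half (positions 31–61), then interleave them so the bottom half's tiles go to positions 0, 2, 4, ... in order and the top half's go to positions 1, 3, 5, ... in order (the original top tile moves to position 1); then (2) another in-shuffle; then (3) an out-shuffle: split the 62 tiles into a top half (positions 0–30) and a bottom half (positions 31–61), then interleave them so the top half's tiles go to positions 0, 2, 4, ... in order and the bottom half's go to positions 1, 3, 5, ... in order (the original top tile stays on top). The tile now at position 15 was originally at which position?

Undo the operations in reverse order, starting from position 15:
  undo op 3 (out-shuffle, from bottom half): 15 ← 38
  undo op 2 (in-shuffle, from bottom half): 38 ← 50
  undo op 1 (in-shuffle, from bottom half): 50 ← 56
So the tile at position 15 came from original position 56.

56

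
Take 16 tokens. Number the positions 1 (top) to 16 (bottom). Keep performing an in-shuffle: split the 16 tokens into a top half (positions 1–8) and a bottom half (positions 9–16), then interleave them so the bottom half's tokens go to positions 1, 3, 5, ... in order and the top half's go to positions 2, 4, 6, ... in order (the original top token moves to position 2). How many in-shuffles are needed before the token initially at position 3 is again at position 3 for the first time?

8

Follow position 3 under repeated in-shuffles:
3 → 6 → 12 → 7 → 14 → 11 → 5 → 10 → 3
It first returns after 8 in-shuffles.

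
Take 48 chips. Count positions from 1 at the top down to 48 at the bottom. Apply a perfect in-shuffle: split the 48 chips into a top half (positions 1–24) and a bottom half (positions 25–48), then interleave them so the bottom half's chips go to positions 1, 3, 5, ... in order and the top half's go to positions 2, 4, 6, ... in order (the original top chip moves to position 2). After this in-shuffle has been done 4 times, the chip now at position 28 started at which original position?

Work backwards from position 28, undoing one in-shuffle at a time:
28 ← 14 ← 7 ← 28 ← 14
So the chip now at position 28 started at position 14.

14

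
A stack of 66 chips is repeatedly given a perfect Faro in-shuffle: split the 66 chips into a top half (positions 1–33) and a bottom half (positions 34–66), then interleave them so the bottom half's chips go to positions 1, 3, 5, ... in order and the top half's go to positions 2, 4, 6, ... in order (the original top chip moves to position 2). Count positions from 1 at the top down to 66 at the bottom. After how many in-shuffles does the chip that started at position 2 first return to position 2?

66

Follow position 2 under repeated in-shuffles:
2 → 4 → 8 → 16 → 32 → 64 → 61 → 55 → ... → 2 (length 66)
It first returns after 66 in-shuffles.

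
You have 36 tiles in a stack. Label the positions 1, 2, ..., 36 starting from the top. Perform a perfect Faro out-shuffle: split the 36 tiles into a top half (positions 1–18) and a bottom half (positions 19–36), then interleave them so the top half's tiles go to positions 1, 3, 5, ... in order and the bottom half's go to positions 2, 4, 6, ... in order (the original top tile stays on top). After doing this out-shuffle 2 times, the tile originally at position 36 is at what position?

36

Position 36 is a fixed point of every out-shuffle, so the tile never moves.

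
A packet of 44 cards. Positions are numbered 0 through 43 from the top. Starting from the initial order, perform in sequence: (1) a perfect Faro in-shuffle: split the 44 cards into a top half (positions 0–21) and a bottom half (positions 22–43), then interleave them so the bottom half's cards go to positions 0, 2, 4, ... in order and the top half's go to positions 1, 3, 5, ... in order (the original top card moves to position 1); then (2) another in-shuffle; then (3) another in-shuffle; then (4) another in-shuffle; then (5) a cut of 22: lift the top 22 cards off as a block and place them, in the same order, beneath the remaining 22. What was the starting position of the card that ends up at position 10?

Undo the operations in reverse order, starting from position 10:
  undo op 5 (cut 22): 10 ← 32
  undo op 4 (in-shuffle, from bottom half): 32 ← 38
  undo op 3 (in-shuffle, from bottom half): 38 ← 41
  undo op 2 (in-shuffle, from top half): 41 ← 20
  undo op 1 (in-shuffle, from bottom half): 20 ← 32
So the card at position 10 came from original position 32.

32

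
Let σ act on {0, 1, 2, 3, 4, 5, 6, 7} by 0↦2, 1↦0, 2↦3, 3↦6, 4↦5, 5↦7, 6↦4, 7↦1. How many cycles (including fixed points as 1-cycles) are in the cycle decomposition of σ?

1

Cycle decomposition: (0 2 3 6 4 5 7 1).
1 cycle.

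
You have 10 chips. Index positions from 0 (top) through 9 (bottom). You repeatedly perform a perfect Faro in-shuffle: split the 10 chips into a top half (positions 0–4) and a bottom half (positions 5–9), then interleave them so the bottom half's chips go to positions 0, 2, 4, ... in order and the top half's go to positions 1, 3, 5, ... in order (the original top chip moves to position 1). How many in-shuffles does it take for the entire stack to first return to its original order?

10

The in-shuffle permutes the 10 positions with cycle lengths [10].
Every chip is home exactly when every cycle has completed a whole number of laps, i.e. after lcm(10) = 10 in-shuffles.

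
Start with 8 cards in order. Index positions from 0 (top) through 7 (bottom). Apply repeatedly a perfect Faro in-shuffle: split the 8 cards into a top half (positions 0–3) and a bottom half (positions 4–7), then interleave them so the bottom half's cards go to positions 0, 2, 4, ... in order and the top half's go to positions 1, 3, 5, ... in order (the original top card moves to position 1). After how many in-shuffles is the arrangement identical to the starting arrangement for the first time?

6

The in-shuffle permutes the 8 positions with cycle lengths [2, 6].
Every card is home exactly when every cycle has completed a whole number of laps, i.e. after lcm(2, 6) = 6 in-shuffles.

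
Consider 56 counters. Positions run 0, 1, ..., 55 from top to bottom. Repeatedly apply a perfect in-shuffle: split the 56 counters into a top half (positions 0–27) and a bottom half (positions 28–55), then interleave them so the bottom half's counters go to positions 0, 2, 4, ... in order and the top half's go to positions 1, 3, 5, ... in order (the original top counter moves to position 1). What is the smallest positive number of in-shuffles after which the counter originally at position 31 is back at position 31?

18

Follow position 31 under repeated in-shuffles:
31 → 6 → 13 → 27 → 55 → 54 → 52 → 48 → 40 → 24 → 49 → 42 → 28 → 0 → 1 → 3 → 7 → 15 → 31
It first returns after 18 in-shuffles.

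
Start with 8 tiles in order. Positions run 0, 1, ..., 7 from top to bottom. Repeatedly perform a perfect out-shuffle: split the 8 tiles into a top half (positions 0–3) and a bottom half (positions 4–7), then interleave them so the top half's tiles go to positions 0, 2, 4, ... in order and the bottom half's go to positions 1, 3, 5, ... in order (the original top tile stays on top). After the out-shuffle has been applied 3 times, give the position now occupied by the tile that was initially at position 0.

Position 0 is a fixed point of every out-shuffle, so the tile never moves.

0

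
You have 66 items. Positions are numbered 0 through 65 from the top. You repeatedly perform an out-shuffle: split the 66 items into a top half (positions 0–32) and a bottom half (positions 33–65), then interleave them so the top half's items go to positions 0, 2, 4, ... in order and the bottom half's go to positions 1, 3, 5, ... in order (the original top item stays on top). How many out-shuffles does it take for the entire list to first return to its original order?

12

The out-shuffle permutes the 66 positions with cycle lengths [1, 1, 4, 12, 12, 12, 12, 12].
Every item is home exactly when every cycle has completed a whole number of laps, i.e. after lcm(1, 4, 12) = 12 out-shuffles.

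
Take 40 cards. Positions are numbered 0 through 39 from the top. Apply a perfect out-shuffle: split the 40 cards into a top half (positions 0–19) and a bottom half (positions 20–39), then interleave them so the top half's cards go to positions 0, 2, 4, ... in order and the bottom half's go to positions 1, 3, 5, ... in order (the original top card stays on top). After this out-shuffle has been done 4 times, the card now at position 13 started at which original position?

Work backwards from position 13, undoing one out-shuffle at a time:
13 ← 26 ← 13 ← 26 ← 13
So the card now at position 13 started at position 13.

13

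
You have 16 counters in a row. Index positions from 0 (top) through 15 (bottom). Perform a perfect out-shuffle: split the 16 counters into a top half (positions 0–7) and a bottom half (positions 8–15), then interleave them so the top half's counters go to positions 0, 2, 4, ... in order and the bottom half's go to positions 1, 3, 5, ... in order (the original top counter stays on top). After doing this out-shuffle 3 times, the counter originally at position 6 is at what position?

Track the counter's position through each out-shuffle:
6 → 12 → 9 → 3

3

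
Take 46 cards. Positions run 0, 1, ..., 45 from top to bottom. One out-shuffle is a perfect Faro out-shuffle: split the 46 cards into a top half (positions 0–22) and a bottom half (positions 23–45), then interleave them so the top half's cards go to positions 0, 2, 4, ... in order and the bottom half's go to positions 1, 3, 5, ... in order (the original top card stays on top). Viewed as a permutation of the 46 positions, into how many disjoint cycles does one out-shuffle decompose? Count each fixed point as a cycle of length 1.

Trace each unvisited position around until it returns:
(0) (1 2 4 8 16 32 ... len 12) (3 6 12 24) (5 10 20 40 35 25) (7 14 28 11 22 44 ... len 12) (9 18 36 27) (15 30) (21 42 39 33) ... plus 1 more
9 cycles in total.

9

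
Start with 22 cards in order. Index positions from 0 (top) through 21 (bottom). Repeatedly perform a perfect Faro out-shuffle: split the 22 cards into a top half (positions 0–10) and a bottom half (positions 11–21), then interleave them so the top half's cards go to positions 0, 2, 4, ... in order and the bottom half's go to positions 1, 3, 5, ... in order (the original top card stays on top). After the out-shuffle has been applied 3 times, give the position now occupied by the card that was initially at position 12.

Track the card's position through each out-shuffle:
12 → 3 → 6 → 12

12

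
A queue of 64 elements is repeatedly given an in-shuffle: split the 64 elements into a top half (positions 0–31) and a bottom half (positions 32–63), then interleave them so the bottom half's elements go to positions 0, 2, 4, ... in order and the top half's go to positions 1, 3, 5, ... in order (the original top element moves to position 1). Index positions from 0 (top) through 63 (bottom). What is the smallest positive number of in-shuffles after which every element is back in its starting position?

12

The in-shuffle permutes the 64 positions with cycle lengths [4, 12, 12, 12, 12, 12].
Every element is home exactly when every cycle has completed a whole number of laps, i.e. after lcm(4, 12) = 12 in-shuffles.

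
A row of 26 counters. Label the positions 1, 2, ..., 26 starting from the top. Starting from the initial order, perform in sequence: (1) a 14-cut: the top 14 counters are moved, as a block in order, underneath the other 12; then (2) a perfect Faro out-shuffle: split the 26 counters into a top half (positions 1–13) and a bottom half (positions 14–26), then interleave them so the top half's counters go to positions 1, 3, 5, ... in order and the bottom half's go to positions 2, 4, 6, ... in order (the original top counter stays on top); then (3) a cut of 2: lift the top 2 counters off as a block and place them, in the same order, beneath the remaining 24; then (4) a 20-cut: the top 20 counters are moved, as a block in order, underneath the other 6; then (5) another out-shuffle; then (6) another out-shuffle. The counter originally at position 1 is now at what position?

Track the counter from position 1 forward through each operation:
  after op 1 (cut 14): 1 → 13
  after op 2 (out-shuffle): 13 → 25
  after op 3 (cut 2): 25 → 23
  after op 4 (cut 20): 23 → 3
  after op 5 (out-shuffle): 3 → 5
  after op 6 (out-shuffle): 5 → 9

9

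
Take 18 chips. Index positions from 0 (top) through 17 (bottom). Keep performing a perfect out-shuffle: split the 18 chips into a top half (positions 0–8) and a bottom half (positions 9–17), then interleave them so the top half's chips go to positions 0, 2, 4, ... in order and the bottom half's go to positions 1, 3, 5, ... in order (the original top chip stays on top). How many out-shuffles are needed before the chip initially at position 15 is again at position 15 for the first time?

8

Follow position 15 under repeated out-shuffles:
15 → 13 → 9 → 1 → 2 → 4 → 8 → 16 → 15
It first returns after 8 out-shuffles.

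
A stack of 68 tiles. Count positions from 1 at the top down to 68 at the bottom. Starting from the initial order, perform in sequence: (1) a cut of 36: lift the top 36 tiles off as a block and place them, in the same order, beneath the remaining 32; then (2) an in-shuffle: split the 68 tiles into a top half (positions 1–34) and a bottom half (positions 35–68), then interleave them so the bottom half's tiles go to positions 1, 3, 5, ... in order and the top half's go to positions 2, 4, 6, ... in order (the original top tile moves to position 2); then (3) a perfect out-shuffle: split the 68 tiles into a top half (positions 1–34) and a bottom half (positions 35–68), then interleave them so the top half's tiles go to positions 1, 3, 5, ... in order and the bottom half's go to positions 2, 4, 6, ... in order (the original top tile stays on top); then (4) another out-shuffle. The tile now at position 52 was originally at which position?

Undo the operations in reverse order, starting from position 52:
  undo op 4 (out-shuffle, from bottom half): 52 ← 60
  undo op 3 (out-shuffle, from bottom half): 60 ← 64
  undo op 2 (in-shuffle, from top half): 64 ← 32
  undo op 1 (cut 36): 32 ← 68
So the tile at position 52 came from original position 68.

68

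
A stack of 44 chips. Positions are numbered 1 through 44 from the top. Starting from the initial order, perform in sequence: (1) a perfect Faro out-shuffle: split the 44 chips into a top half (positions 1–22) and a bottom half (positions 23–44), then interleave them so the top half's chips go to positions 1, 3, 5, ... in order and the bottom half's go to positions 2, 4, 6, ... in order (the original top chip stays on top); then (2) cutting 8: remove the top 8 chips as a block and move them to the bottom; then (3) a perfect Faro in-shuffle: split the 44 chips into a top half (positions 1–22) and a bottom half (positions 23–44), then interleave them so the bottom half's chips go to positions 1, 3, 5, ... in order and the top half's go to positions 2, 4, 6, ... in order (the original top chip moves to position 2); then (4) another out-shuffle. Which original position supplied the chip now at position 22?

2

Undo the operations in reverse order, starting from position 22:
  undo op 4 (out-shuffle, from bottom half): 22 ← 33
  undo op 3 (in-shuffle, from bottom half): 33 ← 39
  undo op 2 (cut 8): 39 ← 3
  undo op 1 (out-shuffle, from top half): 3 ← 2
So the chip at position 22 came from original position 2.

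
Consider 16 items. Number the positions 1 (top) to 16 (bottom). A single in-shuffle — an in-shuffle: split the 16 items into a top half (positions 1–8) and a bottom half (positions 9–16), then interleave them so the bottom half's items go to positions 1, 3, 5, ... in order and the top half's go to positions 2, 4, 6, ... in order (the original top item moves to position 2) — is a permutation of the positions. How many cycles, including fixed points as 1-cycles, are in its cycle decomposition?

Trace each unvisited position around until it returns:
(1 2 4 8 16 15 13 9) (3 6 12 7 14 11 5 10)
2 cycles in total.

2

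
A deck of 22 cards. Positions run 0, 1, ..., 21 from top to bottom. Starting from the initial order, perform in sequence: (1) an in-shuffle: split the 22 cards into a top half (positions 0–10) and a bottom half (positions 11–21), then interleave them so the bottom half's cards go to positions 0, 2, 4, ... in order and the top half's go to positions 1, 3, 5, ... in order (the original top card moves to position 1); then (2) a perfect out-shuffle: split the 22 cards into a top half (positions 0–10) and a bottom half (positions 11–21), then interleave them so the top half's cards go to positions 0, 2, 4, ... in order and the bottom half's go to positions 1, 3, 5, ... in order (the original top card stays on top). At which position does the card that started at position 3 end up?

Track the card from position 3 forward through each operation:
  after op 1 (in-shuffle): 3 → 7
  after op 2 (out-shuffle): 7 → 14

14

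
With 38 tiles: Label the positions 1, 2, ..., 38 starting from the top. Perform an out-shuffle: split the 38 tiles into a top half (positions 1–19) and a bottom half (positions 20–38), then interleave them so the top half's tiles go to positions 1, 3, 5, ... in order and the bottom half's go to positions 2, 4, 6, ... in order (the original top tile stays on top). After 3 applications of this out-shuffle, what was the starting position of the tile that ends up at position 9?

Work backwards from position 9, undoing one out-shuffle at a time:
9 ← 5 ← 3 ← 2
So the tile now at position 9 started at position 2.

2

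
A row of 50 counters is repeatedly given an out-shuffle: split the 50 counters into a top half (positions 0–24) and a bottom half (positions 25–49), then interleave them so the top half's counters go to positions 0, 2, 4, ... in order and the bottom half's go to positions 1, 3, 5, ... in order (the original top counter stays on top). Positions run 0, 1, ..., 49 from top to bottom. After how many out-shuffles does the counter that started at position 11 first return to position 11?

21

Follow position 11 under repeated out-shuffles:
11 → 22 → 44 → 39 → 29 → 9 → 18 → 36 → ... → 11 (length 21)
It first returns after 21 out-shuffles.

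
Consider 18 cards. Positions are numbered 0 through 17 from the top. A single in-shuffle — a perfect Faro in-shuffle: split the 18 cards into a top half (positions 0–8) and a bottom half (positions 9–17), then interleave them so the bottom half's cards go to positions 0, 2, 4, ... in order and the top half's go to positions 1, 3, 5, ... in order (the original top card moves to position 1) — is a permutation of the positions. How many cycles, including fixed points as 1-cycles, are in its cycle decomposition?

1

Trace each unvisited position around until it returns:
(0 1 3 7 15 12 ... len 18)
1 cycle in total.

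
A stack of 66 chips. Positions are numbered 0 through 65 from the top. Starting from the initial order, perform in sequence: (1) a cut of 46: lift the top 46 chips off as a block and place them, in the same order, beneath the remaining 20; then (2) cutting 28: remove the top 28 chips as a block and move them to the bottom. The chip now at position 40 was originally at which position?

Undo the operations in reverse order, starting from position 40:
  undo op 2 (cut 28): 40 ← 2
  undo op 1 (cut 46): 2 ← 48
So the chip at position 40 came from original position 48.

48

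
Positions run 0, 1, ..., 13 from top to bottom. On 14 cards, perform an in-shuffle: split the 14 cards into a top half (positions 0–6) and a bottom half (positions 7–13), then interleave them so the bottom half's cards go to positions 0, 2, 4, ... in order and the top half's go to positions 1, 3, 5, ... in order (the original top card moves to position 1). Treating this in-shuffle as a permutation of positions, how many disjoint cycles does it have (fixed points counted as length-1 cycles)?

4

Trace each unvisited position around until it returns:
(0 1 3 7) (2 5 11 8) (4 9) (6 13 12 10)
4 cycles in total.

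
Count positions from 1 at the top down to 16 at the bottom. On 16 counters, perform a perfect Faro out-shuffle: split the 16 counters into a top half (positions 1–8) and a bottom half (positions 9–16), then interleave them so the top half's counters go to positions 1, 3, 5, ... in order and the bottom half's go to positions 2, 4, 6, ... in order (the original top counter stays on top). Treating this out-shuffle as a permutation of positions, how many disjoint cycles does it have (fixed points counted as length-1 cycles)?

Trace each unvisited position around until it returns:
(1) (2 3 5 9) (4 7 13 10) (6 11) (8 15 14 12) (16)
6 cycles in total.

6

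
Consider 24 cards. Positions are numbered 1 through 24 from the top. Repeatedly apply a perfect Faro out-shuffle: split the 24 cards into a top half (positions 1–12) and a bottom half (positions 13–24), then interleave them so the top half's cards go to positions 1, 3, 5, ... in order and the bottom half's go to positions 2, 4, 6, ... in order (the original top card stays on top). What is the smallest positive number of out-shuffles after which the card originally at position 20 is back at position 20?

Follow position 20 under repeated out-shuffles:
20 → 16 → 8 → 15 → 6 → 11 → 21 → 18 → 12 → 23 → 22 → 20
It first returns after 11 out-shuffles.

11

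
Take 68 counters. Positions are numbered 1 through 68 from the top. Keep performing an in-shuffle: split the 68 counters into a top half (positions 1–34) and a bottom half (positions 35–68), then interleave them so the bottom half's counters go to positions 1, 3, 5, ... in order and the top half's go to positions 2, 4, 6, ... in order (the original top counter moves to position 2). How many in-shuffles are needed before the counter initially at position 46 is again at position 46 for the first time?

Follow position 46 under repeated in-shuffles:
46 → 23 → 46
It first returns after 2 in-shuffles.

2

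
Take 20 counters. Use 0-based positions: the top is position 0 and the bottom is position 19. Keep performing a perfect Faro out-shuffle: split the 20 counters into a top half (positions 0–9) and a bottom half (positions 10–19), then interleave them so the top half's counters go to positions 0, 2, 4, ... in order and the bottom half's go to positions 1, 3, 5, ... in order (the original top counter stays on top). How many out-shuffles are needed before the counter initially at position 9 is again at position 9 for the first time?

18

Follow position 9 under repeated out-shuffles:
9 → 18 → 17 → 15 → 11 → 3 → 6 → 12 → 5 → 10 → 1 → 2 → 4 → 8 → 16 → 13 → 7 → 14 → 9
It first returns after 18 out-shuffles.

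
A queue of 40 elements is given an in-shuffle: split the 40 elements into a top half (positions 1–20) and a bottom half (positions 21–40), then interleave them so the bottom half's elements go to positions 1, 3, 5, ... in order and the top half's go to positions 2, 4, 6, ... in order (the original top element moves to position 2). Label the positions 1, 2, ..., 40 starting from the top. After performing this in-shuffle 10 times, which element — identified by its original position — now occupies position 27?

Work backwards from position 27, undoing one in-shuffle at a time:
27 ← 34 ← 17 ← 29 ← 35 ← 38 ← 19 ← 30 ← 15 ← 28 ← 14
So the element now at position 27 started at position 14.

14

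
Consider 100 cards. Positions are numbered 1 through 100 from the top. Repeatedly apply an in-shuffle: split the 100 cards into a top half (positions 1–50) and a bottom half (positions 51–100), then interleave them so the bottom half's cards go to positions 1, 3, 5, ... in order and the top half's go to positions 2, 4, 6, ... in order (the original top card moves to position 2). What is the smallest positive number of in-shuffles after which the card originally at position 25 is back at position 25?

Follow position 25 under repeated in-shuffles:
25 → 50 → 100 → 99 → 97 → 93 → 85 → 69 → ... → 25 (length 100)
It first returns after 100 in-shuffles.

100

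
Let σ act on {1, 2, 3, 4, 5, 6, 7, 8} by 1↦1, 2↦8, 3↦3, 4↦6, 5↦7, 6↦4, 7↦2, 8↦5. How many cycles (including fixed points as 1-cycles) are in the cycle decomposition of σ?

4

Cycle decomposition: (1) (2 8 5 7) (3) (4 6).
4 cycles.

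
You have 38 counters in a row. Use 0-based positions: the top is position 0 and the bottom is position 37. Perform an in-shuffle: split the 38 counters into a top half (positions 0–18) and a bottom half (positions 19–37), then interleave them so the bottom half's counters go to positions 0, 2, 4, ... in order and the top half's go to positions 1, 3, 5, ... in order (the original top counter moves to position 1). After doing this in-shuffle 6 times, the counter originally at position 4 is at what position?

7

Track the counter's position through each in-shuffle:
4 → 9 → 19 → 0 → 1 → 3 → 7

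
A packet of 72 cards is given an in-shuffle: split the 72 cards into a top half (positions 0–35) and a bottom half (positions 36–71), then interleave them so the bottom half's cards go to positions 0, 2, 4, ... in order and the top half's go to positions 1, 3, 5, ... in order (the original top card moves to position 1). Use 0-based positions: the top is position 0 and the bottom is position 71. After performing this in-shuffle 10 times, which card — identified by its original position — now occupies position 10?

41

Work backwards from position 10, undoing one in-shuffle at a time:
10 ← 41 ← 20 ← 46 ← 59 ← 29 ← 14 ← 43 ← 21 ← 10 ← 41
So the card now at position 10 started at position 41.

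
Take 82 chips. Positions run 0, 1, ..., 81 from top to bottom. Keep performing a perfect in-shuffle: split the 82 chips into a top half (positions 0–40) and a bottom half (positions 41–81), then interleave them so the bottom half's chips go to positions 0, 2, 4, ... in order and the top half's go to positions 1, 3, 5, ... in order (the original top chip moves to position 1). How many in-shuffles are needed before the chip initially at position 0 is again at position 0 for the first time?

82

Follow position 0 under repeated in-shuffles:
0 → 1 → 3 → 7 → 15 → 31 → 63 → 44 → ... → 0 (length 82)
It first returns after 82 in-shuffles.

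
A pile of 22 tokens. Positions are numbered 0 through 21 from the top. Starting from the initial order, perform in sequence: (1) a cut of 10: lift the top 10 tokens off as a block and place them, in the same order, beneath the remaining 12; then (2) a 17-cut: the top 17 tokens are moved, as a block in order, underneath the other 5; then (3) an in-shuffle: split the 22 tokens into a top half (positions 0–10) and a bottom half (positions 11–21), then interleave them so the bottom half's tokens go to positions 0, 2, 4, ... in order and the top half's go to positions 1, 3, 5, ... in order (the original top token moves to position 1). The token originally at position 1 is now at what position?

Track the token from position 1 forward through each operation:
  after op 1 (cut 10): 1 → 13
  after op 2 (cut 17): 13 → 18
  after op 3 (in-shuffle): 18 → 14

14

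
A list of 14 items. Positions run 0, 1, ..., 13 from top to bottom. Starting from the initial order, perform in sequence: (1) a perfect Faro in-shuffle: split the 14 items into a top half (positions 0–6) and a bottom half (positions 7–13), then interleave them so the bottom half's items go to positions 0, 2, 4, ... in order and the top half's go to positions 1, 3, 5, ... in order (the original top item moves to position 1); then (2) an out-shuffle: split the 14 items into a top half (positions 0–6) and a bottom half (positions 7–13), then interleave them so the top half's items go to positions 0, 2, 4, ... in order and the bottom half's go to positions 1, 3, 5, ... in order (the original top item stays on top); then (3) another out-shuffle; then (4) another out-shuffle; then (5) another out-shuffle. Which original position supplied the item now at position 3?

0

Undo the operations in reverse order, starting from position 3:
  undo op 5 (out-shuffle, from bottom half): 3 ← 8
  undo op 4 (out-shuffle, from top half): 8 ← 4
  undo op 3 (out-shuffle, from top half): 4 ← 2
  undo op 2 (out-shuffle, from top half): 2 ← 1
  undo op 1 (in-shuffle, from top half): 1 ← 0
So the item at position 3 came from original position 0.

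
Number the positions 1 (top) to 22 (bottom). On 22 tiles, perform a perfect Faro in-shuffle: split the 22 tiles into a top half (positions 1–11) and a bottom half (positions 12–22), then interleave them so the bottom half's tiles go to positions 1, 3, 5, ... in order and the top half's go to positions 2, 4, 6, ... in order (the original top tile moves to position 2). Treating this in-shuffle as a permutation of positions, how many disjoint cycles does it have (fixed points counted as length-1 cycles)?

2

Trace each unvisited position around until it returns:
(1 2 4 8 16 9 ... len 11) (5 10 20 17 11 22 ... len 11)
2 cycles in total.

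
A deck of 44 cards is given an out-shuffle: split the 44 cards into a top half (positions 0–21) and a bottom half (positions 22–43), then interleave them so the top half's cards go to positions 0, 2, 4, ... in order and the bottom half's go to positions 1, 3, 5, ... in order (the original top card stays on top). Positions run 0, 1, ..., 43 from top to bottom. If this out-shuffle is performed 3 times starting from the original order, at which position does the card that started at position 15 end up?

34

Track the card's position through each out-shuffle:
15 → 30 → 17 → 34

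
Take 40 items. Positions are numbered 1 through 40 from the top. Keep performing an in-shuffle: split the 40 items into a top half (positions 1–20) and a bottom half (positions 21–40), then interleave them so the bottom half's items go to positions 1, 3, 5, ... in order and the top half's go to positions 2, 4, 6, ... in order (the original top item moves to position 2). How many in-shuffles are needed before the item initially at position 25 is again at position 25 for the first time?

Follow position 25 under repeated in-shuffles:
25 → 9 → 18 → 36 → 31 → 21 → 1 → 2 → 4 → 8 → 16 → 32 → 23 → 5 → 10 → 20 → 40 → 39 → 37 → 33 → 25
It first returns after 20 in-shuffles.

20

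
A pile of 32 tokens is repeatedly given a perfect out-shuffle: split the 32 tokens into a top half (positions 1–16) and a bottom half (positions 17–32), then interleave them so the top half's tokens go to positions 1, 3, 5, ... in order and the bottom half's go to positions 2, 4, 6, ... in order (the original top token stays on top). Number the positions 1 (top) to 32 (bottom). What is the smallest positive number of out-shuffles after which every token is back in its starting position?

The out-shuffle permutes the 32 positions with cycle lengths [1, 1, 5, 5, 5, 5, 5, 5].
Every token is home exactly when every cycle has completed a whole number of laps, i.e. after lcm(1, 5) = 5 out-shuffles.

5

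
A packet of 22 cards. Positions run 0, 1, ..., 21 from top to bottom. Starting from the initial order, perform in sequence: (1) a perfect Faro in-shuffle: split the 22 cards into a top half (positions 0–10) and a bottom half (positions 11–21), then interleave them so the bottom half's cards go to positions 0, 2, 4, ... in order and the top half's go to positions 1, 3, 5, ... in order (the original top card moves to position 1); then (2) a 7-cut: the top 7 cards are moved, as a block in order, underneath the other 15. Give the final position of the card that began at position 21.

Track the card from position 21 forward through each operation:
  after op 1 (in-shuffle): 21 → 20
  after op 2 (cut 7): 20 → 13

13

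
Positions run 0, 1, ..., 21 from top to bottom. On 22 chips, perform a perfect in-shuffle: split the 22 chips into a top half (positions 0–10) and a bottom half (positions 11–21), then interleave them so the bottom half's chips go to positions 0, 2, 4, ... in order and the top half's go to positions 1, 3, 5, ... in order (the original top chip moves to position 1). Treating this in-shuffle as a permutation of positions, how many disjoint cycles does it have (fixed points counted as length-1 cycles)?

2

Trace each unvisited position around until it returns:
(0 1 3 7 15 8 ... len 11) (4 9 19 16 10 21 ... len 11)
2 cycles in total.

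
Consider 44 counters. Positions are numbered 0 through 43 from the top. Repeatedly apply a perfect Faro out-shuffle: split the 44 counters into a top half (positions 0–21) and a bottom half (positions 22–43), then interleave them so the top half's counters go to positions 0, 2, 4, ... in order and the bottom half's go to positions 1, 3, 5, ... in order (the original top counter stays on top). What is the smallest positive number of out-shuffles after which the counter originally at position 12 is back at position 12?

Follow position 12 under repeated out-shuffles:
12 → 24 → 5 → 10 → 20 → 40 → 37 → 31 → 19 → 38 → 33 → 23 → 3 → 6 → 12
It first returns after 14 out-shuffles.

14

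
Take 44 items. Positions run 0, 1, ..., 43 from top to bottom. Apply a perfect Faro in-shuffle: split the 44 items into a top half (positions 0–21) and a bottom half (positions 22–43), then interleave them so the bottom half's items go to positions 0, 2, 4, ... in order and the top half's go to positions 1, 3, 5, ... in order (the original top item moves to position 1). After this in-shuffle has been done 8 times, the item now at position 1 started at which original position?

Work backwards from position 1, undoing one in-shuffle at a time:
1 ← 0 ← 22 ← 33 ← 16 ← 30 ← 37 ← 18 ← 31
So the item now at position 1 started at position 31.

31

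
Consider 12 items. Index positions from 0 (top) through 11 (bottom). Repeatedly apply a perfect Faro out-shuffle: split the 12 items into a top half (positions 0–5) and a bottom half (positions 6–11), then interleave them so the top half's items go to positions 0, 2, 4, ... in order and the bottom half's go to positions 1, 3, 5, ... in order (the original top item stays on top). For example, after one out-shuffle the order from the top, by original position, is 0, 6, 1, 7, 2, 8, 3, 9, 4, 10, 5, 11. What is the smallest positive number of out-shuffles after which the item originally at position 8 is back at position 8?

10

Follow position 8 under repeated out-shuffles:
8 → 5 → 10 → 9 → 7 → 3 → 6 → 1 → 2 → 4 → 8
It first returns after 10 out-shuffles.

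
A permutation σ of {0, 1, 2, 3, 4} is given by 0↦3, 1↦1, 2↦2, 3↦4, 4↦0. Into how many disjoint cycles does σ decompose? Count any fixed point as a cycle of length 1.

Cycle decomposition: (0 3 4) (1) (2).
3 cycles.

3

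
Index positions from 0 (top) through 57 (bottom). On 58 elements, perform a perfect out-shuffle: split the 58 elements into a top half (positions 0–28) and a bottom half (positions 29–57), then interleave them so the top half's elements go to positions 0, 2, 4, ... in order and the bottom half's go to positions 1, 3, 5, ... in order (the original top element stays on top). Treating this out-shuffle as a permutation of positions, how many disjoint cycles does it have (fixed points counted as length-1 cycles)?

6

Trace each unvisited position around until it returns:
(0) (1 2 4 8 16 32 ... len 18) (3 6 12 24 48 39 ... len 18) (5 10 20 40 23 46 ... len 18) (19 38) (57)
6 cycles in total.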